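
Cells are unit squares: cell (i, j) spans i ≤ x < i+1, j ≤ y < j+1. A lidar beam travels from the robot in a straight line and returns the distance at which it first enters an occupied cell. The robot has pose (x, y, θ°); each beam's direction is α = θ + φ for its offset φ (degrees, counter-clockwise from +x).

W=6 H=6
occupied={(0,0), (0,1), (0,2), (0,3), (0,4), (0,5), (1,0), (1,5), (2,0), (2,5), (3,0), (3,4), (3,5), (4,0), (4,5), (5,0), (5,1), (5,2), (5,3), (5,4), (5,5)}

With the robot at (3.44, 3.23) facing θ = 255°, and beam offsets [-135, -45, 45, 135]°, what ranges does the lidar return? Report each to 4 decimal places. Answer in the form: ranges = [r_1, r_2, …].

beam 1: φ=-135°, α=120°
  cosα=-0.5000 sinα=0.8660 | (3,3) | tMaxX 0.8800 tMaxY 0.8891 | tΔX 2.0000 tΔY 1.1547
    t=0.8800 [x] (2,3)
    t=0.8891 [y] (2,4)
    t=2.0438 [y] (2,5) — stop
  → r_1 = 2.0438
beam 2: φ=-45°, α=210°
  cosα=-0.8660 sinα=-0.5000 | (3,3) | tMaxX 0.5081 tMaxY 0.4600 | tΔX 1.1547 tΔY 2.0000
    t=0.4600 [y] (3,2)
    t=0.5081 [x] (2,2)
    t=1.6628 [x] (1,2)
    t=2.4600 [y] (1,1)
    t=2.8175 [x] (0,1) — stop
  → r_2 = 2.8175
beam 3: φ=45°, α=300°
  cosα=0.5000 sinα=-0.8660 | (3,3) | tMaxX 1.1200 tMaxY 0.2656 | tΔX 2.0000 tΔY 1.1547
    t=0.2656 [y] (3,2)
    t=1.1200 [x] (4,2)
    t=1.4203 [y] (4,1)
    t=2.5750 [y] (4,0) — stop
  → r_3 = 2.5750
beam 4: φ=135°, α=30°
  cosα=0.8660 sinα=0.5000 | (3,3) | tMaxX 0.6466 tMaxY 1.5400 | tΔX 1.1547 tΔY 2.0000
    t=0.6466 [x] (4,3)
    t=1.5400 [y] (4,4)
    t=1.8013 [x] (5,4) — stop
  → r_4 = 1.8013

ranges = [2.0438, 2.8175, 2.5750, 1.8013]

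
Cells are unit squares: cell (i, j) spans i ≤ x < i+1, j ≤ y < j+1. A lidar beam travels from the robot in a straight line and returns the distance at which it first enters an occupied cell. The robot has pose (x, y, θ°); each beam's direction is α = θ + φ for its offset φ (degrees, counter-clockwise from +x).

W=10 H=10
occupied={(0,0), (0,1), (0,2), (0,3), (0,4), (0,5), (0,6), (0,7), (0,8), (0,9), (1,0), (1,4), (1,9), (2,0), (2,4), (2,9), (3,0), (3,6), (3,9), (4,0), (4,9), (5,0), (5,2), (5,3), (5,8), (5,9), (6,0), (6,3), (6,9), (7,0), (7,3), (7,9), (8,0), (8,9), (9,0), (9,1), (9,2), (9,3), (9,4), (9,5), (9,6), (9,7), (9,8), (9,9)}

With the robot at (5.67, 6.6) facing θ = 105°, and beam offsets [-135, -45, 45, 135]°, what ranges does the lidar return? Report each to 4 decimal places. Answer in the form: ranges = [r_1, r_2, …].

ranges = [3.8452, 2.7713, 4.8000, 6.4663]

beam 1: φ=-135°, α=330°
  dir = (cos 330°, sin 330°) = (0.8660, -0.5000); from cell (5,6)
  next x-line at t=0.3811, next y-line at t=1.2000; Δt_x=1.1547, Δt_y=2.0000
    x: enter (6,6) at t=0.3811
    y: enter (6,5) at t=1.2000
    x: enter (7,5) at t=1.5358
    x: enter (8,5) at t=2.6905
    y: enter (8,4) at t=3.2000
    x: enter (9,4) at t=3.8452 ← occupied
  → r_1 = 3.8452
beam 2: φ=-45°, α=60°
  dir = (cos 60°, sin 60°) = (0.5000, 0.8660); from cell (5,6)
  next x-line at t=0.6600, next y-line at t=0.4619; Δt_x=2.0000, Δt_y=1.1547
    y: enter (5,7) at t=0.4619
    x: enter (6,7) at t=0.6600
    y: enter (6,8) at t=1.6166
    x: enter (7,8) at t=2.6600
    y: enter (7,9) at t=2.7713 ← occupied
  → r_2 = 2.7713
beam 3: φ=45°, α=150°
  dir = (cos 150°, sin 150°) = (-0.8660, 0.5000); from cell (5,6)
  next x-line at t=0.7736, next y-line at t=0.8000; Δt_x=1.1547, Δt_y=2.0000
    x: enter (4,6) at t=0.7736
    y: enter (4,7) at t=0.8000
    x: enter (3,7) at t=1.9283
    y: enter (3,8) at t=2.8000
    x: enter (2,8) at t=3.0831
    x: enter (1,8) at t=4.2378
    y: enter (1,9) at t=4.8000 ← occupied
  → r_3 = 4.8000
beam 4: φ=135°, α=240°
  dir = (cos 240°, sin 240°) = (-0.5000, -0.8660); from cell (5,6)
  next x-line at t=1.3400, next y-line at t=0.6928; Δt_x=2.0000, Δt_y=1.1547
    y: enter (5,5) at t=0.6928
    x: enter (4,5) at t=1.3400
    y: enter (4,4) at t=1.8475
    y: enter (4,3) at t=3.0022
    x: enter (3,3) at t=3.3400
    y: enter (3,2) at t=4.1569
    y: enter (3,1) at t=5.3116
    x: enter (2,1) at t=5.3400
    y: enter (2,0) at t=6.4663 ← occupied
  → r_4 = 6.4663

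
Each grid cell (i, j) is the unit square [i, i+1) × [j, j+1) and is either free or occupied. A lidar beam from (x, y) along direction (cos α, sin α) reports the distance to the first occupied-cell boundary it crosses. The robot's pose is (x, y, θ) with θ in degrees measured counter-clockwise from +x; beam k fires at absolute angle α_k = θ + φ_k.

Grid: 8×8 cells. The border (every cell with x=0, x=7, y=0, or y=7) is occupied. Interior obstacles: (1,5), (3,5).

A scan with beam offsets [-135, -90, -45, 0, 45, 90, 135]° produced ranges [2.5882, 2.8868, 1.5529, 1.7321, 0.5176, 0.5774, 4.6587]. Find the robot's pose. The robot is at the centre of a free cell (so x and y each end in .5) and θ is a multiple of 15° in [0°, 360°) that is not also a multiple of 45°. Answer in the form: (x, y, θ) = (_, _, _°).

The pose lattice has 34·16 = 544 candidates. Test each by forward raycasting.
  (2.5, 2.5, 120°): beam 1 = 4.6587 ≠ 2.5882 ✗
  (3.5, 1.5, 300°): beam 2 = 1.0000 ≠ 2.8868 ✗
  (4.5, 2.5, 75°): beam 1 = 1.7321 ≠ 2.5882 ✗
  (3.5, 3.5, 105°): beam 1 = 4.0415 ≠ 2.5882 ✗
  …
  (4.5, 5.5, 120°): r_1=2.5882, r_2=2.8868, r_3=1.5529, r_4=1.7321, r_5=0.5176, r_6=0.5774, r_7=4.6587 — all match ✓
No second candidate reproduces the full scan.

(x, y, θ) = (4.5, 5.5, 120°)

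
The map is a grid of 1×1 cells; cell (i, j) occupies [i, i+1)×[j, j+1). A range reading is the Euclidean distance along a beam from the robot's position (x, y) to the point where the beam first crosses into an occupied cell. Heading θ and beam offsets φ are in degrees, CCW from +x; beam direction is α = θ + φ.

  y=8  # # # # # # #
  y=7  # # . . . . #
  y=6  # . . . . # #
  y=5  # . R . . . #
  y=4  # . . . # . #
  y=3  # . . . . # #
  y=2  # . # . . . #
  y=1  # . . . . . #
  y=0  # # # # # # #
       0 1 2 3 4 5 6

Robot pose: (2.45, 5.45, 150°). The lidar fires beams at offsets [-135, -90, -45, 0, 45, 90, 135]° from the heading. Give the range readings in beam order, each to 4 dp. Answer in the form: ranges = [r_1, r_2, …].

ranges = [2.6400, 2.9445, 1.7387, 1.6743, 1.5012, 2.9000, 4.6070]

beam 1: φ=-135°, α=15°
  cosα=0.9659 sinα=0.2588 | (2,5) | tMaxX 0.5694 tMaxY 2.1250 | tΔX 1.0353 tΔY 3.8637
    t=0.5694 [x] (3,5)
    t=1.6047 [x] (4,5)
    t=2.1250 [y] (4,6)
    t=2.6400 [x] (5,6) — stop
  → r_1 = 2.6400
beam 2: φ=-90°, α=60°
  cosα=0.5000 sinα=0.8660 | (2,5) | tMaxX 1.1000 tMaxY 0.6351 | tΔX 2.0000 tΔY 1.1547
    t=0.6351 [y] (2,6)
    t=1.1000 [x] (3,6)
    t=1.7898 [y] (3,7)
    t=2.9445 [y] (3,8) — stop
  → r_2 = 2.9445
beam 3: φ=-45°, α=105°
  cosα=-0.2588 sinα=0.9659 | (2,5) | tMaxX 1.7387 tMaxY 0.5694 | tΔX 3.8637 tΔY 1.0353
    t=0.5694 [y] (2,6)
    t=1.6047 [y] (2,7)
    t=1.7387 [x] (1,7) — stop
  → r_3 = 1.7387
beam 4: φ=0°, α=150°
  cosα=-0.8660 sinα=0.5000 | (2,5) | tMaxX 0.5196 tMaxY 1.1000 | tΔX 1.1547 tΔY 2.0000
    t=0.5196 [x] (1,5)
    t=1.1000 [y] (1,6)
    t=1.6743 [x] (0,6) — stop
  → r_4 = 1.6743
beam 5: φ=45°, α=195°
  cosα=-0.9659 sinα=-0.2588 | (2,5) | tMaxX 0.4659 tMaxY 1.7387 | tΔX 1.0353 tΔY 3.8637
    t=0.4659 [x] (1,5)
    t=1.5012 [x] (0,5) — stop
  → r_5 = 1.5012
beam 6: φ=90°, α=240°
  cosα=-0.5000 sinα=-0.8660 | (2,5) | tMaxX 0.9000 tMaxY 0.5196 | tΔX 2.0000 tΔY 1.1547
    t=0.5196 [y] (2,4)
    t=0.9000 [x] (1,4)
    t=1.6743 [y] (1,3)
    t=2.8290 [y] (1,2)
    t=2.9000 [x] (0,2) — stop
  → r_6 = 2.9000
beam 7: φ=135°, α=285°
  cosα=0.2588 sinα=-0.9659 | (2,5) | tMaxX 2.1250 tMaxY 0.4659 | tΔX 3.8637 tΔY 1.0353
    t=0.4659 [y] (2,4)
    t=1.5012 [y] (2,3)
    t=2.1250 [x] (3,3)
    t=2.5364 [y] (3,2)
    t=3.5717 [y] (3,1)
    t=4.6070 [y] (3,0) — stop
  → r_7 = 4.6070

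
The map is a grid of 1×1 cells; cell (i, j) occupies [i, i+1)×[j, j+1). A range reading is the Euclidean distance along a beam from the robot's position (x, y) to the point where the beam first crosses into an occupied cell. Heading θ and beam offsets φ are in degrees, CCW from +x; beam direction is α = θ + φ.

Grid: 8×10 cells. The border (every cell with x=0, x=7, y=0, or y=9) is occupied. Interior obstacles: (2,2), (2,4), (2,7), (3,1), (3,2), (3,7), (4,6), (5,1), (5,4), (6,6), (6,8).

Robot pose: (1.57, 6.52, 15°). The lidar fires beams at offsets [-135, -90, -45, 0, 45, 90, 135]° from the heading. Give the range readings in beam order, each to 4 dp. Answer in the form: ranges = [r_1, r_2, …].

ranges = [1.1400, 1.6614, 3.9606, 1.8546, 0.8600, 2.2023, 0.6582]

beam 1: φ=-135°, α=240°
  dir = (cos 240°, sin 240°) = (-0.5000, -0.8660); from cell (1,6)
  next x-line at t=1.1400, next y-line at t=0.6004; Δt_x=2.0000, Δt_y=1.1547
    y: enter (1,5) at t=0.6004
    x: enter (0,5) at t=1.1400 ← occupied
  → r_1 = 1.1400
beam 2: φ=-90°, α=285°
  dir = (cos 285°, sin 285°) = (0.2588, -0.9659); from cell (1,6)
  next x-line at t=1.6614, next y-line at t=0.5383; Δt_x=3.8637, Δt_y=1.0353
    y: enter (1,5) at t=0.5383
    y: enter (1,4) at t=1.5736
    x: enter (2,4) at t=1.6614 ← occupied
  → r_2 = 1.6614
beam 3: φ=-45°, α=330°
  dir = (cos 330°, sin 330°) = (0.8660, -0.5000); from cell (1,6)
  next x-line at t=0.4965, next y-line at t=1.0400; Δt_x=1.1547, Δt_y=2.0000
    x: enter (2,6) at t=0.4965
    y: enter (2,5) at t=1.0400
    x: enter (3,5) at t=1.6512
    x: enter (4,5) at t=2.8059
    y: enter (4,4) at t=3.0400
    x: enter (5,4) at t=3.9606 ← occupied
  → r_3 = 3.9606
beam 4: φ=0°, α=15°
  dir = (cos 15°, sin 15°) = (0.9659, 0.2588); from cell (1,6)
  next x-line at t=0.4452, next y-line at t=1.8546; Δt_x=1.0353, Δt_y=3.8637
    x: enter (2,6) at t=0.4452
    x: enter (3,6) at t=1.4804
    y: enter (3,7) at t=1.8546 ← occupied
  → r_4 = 1.8546
beam 5: φ=45°, α=60°
  dir = (cos 60°, sin 60°) = (0.5000, 0.8660); from cell (1,6)
  next x-line at t=0.8600, next y-line at t=0.5543; Δt_x=2.0000, Δt_y=1.1547
    y: enter (1,7) at t=0.5543
    x: enter (2,7) at t=0.8600 ← occupied
  → r_5 = 0.8600
beam 6: φ=90°, α=105°
  dir = (cos 105°, sin 105°) = (-0.2588, 0.9659); from cell (1,6)
  next x-line at t=2.2023, next y-line at t=0.4969; Δt_x=3.8637, Δt_y=1.0353
    y: enter (1,7) at t=0.4969
    y: enter (1,8) at t=1.5322
    x: enter (0,8) at t=2.2023 ← occupied
  → r_6 = 2.2023
beam 7: φ=135°, α=150°
  dir = (cos 150°, sin 150°) = (-0.8660, 0.5000); from cell (1,6)
  next x-line at t=0.6582, next y-line at t=0.9600; Δt_x=1.1547, Δt_y=2.0000
    x: enter (0,6) at t=0.6582 ← occupied
  → r_7 = 0.6582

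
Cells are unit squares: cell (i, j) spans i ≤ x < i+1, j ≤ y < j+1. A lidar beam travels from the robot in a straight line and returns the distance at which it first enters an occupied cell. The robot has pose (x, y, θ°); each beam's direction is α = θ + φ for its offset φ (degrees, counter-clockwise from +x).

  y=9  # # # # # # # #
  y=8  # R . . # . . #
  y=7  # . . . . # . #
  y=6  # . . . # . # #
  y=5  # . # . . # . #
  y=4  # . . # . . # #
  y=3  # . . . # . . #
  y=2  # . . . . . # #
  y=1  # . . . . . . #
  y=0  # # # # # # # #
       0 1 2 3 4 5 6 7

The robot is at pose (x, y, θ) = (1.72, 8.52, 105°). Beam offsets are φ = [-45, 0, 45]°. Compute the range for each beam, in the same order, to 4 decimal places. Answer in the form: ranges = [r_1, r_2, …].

ranges = [0.5543, 0.4969, 0.8314]

beam 1: φ=-45°, α=60°
  dir = (cos 60°, sin 60°) = (0.5000, 0.8660); from cell (1,8)
  next x-line at t=0.5600, next y-line at t=0.5543; Δt_x=2.0000, Δt_y=1.1547
    y: enter (1,9) at t=0.5543 ← occupied
  → r_1 = 0.5543
beam 2: φ=0°, α=105°
  dir = (cos 105°, sin 105°) = (-0.2588, 0.9659); from cell (1,8)
  next x-line at t=2.7819, next y-line at t=0.4969; Δt_x=3.8637, Δt_y=1.0353
    y: enter (1,9) at t=0.4969 ← occupied
  → r_2 = 0.4969
beam 3: φ=45°, α=150°
  dir = (cos 150°, sin 150°) = (-0.8660, 0.5000); from cell (1,8)
  next x-line at t=0.8314, next y-line at t=0.9600; Δt_x=1.1547, Δt_y=2.0000
    x: enter (0,8) at t=0.8314 ← occupied
  → r_3 = 0.8314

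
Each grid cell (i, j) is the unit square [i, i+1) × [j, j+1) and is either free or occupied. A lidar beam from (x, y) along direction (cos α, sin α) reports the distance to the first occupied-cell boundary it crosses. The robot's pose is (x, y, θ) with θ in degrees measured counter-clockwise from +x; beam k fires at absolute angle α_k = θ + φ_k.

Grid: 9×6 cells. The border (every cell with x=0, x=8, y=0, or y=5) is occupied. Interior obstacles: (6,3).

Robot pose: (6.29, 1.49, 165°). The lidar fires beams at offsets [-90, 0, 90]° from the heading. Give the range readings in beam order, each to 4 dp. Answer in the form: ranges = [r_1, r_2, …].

beam 1: φ=-90°, α=75°
  dir = (cos 75°, sin 75°) = (0.2588, 0.9659); from cell (6,1)
  next x-line at t=2.7432, next y-line at t=0.5280; Δt_x=3.8637, Δt_y=1.0353
    y: enter (6,2) at t=0.5280
    y: enter (6,3) at t=1.5633 ← occupied
  → r_1 = 1.5633
beam 2: φ=0°, α=165°
  dir = (cos 165°, sin 165°) = (-0.9659, 0.2588); from cell (6,1)
  next x-line at t=0.3002, next y-line at t=1.9705; Δt_x=1.0353, Δt_y=3.8637
    x: enter (5,1) at t=0.3002
    x: enter (4,1) at t=1.3355
    y: enter (4,2) at t=1.9705
    x: enter (3,2) at t=2.3708
    x: enter (2,2) at t=3.4061
    x: enter (1,2) at t=4.4413
    x: enter (0,2) at t=5.4766 ← occupied
  → r_2 = 5.4766
beam 3: φ=90°, α=255°
  dir = (cos 255°, sin 255°) = (-0.2588, -0.9659); from cell (6,1)
  next x-line at t=1.1205, next y-line at t=0.5073; Δt_x=3.8637, Δt_y=1.0353
    y: enter (6,0) at t=0.5073 ← occupied
  → r_3 = 0.5073

ranges = [1.5633, 5.4766, 0.5073]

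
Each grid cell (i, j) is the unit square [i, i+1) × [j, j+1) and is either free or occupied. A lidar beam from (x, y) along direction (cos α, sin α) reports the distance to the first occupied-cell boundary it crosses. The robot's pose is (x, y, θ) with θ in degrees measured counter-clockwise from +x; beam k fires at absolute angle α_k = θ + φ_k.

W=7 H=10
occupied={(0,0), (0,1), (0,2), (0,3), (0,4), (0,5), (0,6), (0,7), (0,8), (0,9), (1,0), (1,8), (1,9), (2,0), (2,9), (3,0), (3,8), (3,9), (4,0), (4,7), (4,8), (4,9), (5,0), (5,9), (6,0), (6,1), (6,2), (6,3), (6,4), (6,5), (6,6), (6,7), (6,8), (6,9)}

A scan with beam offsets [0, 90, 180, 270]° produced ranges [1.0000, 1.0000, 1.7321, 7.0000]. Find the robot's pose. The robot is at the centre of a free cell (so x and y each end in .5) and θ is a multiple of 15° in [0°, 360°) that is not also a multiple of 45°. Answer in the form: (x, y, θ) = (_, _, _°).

(x, y, θ) = (2.5, 7.5, 30°)

Enumerate (i+0.5, j+0.5, θ) over the 36 free cells and 16 admissible headings. For each, cast all 4 beams and compare to the given ranges.
  (2.5, 6.5, 105°): beam 1 = 1.9319 ≠ 1.0000 ✗
  (3.5, 3.5, 60°): beam 1 = 5.0000 ≠ 1.0000 ✗
  (5.5, 8.5, 255°): beam 1 = 7.7646 ≠ 1.0000 ✗
  (5.5, 8.5, 150°): beam 1 = 0.5774 ≠ 1.0000 ✗
  (5.5, 8.5, 15°): beam 1 = 0.5176 ≠ 1.0000 ✗
  …
  (2.5, 7.5, 30°): r_1=1.0000, r_2=1.0000, r_3=1.7321, r_4=7.0000 — all match ✓
No second candidate reproduces the full scan.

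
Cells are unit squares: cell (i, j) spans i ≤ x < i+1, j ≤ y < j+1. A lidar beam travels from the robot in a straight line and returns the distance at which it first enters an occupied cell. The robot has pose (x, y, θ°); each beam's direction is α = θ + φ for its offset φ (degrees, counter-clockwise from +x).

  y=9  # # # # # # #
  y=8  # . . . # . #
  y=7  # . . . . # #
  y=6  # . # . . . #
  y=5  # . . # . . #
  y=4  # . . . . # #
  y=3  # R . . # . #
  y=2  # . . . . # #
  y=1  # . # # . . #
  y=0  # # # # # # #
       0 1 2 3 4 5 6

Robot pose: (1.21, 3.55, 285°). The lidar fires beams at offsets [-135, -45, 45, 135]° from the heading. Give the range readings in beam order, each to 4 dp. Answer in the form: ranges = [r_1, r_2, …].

beam 1: φ=-135°, α=150°
  direction (-0.8660, 0.5000); cell (1,3); t to first gridline: x 0.2425, y 0.9000 (then +1.1547 / +2.0000)
    (0,3) via x @ 0.2425  # hit
  → r_1 = 0.2425
beam 2: φ=-45°, α=240°
  direction (-0.5000, -0.8660); cell (1,3); t to first gridline: x 0.4200, y 0.6351 (then +2.0000 / +1.1547)
    (0,3) via x @ 0.4200  # hit
  → r_2 = 0.4200
beam 3: φ=45°, α=330°
  direction (0.8660, -0.5000); cell (1,3); t to first gridline: x 0.9122, y 1.1000 (then +1.1547 / +2.0000)
    (2,3) via x @ 0.9122
    (2,2) via y @ 1.1000
    (3,2) via x @ 2.0669
    (3,1) via y @ 3.1000  # hit
  → r_3 = 3.1000
beam 4: φ=135°, α=60°
  direction (0.5000, 0.8660); cell (1,3); t to first gridline: x 1.5800, y 0.5196 (then +2.0000 / +1.1547)
    (1,4) via y @ 0.5196
    (2,4) via x @ 1.5800
    (2,5) via y @ 1.6743
    (2,6) via y @ 2.8290  # hit
  → r_4 = 2.8290

ranges = [0.2425, 0.4200, 3.1000, 2.8290]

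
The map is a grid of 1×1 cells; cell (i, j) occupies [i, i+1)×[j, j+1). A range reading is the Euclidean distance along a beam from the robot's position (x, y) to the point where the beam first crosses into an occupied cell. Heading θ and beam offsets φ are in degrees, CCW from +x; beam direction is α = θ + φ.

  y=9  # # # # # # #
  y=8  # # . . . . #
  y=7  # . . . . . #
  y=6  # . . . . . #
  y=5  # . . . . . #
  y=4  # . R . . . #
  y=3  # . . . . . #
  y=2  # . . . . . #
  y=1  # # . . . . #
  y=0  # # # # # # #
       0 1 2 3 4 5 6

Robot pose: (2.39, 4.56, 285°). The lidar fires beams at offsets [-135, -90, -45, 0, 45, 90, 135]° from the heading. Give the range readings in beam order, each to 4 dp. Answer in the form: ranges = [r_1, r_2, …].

beam 1: φ=-135°, α=150°
  dir = (cos 150°, sin 150°) = (-0.8660, 0.5000); from cell (2,4)
  next x-line at t=0.4503, next y-line at t=0.8800; Δt_x=1.1547, Δt_y=2.0000
    x: enter (1,4) at t=0.4503
    y: enter (1,5) at t=0.8800
    x: enter (0,5) at t=1.6050 ← occupied
  → r_1 = 1.6050
beam 2: φ=-90°, α=195°
  dir = (cos 195°, sin 195°) = (-0.9659, -0.2588); from cell (2,4)
  next x-line at t=0.4038, next y-line at t=2.1637; Δt_x=1.0353, Δt_y=3.8637
    x: enter (1,4) at t=0.4038
    x: enter (0,4) at t=1.4390 ← occupied
  → r_2 = 1.4390
beam 3: φ=-45°, α=240°
  dir = (cos 240°, sin 240°) = (-0.5000, -0.8660); from cell (2,4)
  next x-line at t=0.7800, next y-line at t=0.6466; Δt_x=2.0000, Δt_y=1.1547
    y: enter (2,3) at t=0.6466
    x: enter (1,3) at t=0.7800
    y: enter (1,2) at t=1.8013
    x: enter (0,2) at t=2.7800 ← occupied
  → r_3 = 2.7800
beam 4: φ=0°, α=285°
  dir = (cos 285°, sin 285°) = (0.2588, -0.9659); from cell (2,4)
  next x-line at t=2.3569, next y-line at t=0.5798; Δt_x=3.8637, Δt_y=1.0353
    y: enter (2,3) at t=0.5798
    y: enter (2,2) at t=1.6150
    x: enter (3,2) at t=2.3569
    y: enter (3,1) at t=2.6503
    y: enter (3,0) at t=3.6856 ← occupied
  → r_4 = 3.6856
beam 5: φ=45°, α=330°
  dir = (cos 330°, sin 330°) = (0.8660, -0.5000); from cell (2,4)
  next x-line at t=0.7044, next y-line at t=1.1200; Δt_x=1.1547, Δt_y=2.0000
    x: enter (3,4) at t=0.7044
    y: enter (3,3) at t=1.1200
    x: enter (4,3) at t=1.8591
    x: enter (5,3) at t=3.0138
    y: enter (5,2) at t=3.1200
    x: enter (6,2) at t=4.1685 ← occupied
  → r_5 = 4.1685
beam 6: φ=90°, α=15°
  dir = (cos 15°, sin 15°) = (0.9659, 0.2588); from cell (2,4)
  next x-line at t=0.6315, next y-line at t=1.7000; Δt_x=1.0353, Δt_y=3.8637
    x: enter (3,4) at t=0.6315
    x: enter (4,4) at t=1.6668
    y: enter (4,5) at t=1.7000
    x: enter (5,5) at t=2.7021
    x: enter (6,5) at t=3.7373 ← occupied
  → r_6 = 3.7373
beam 7: φ=135°, α=60°
  dir = (cos 60°, sin 60°) = (0.5000, 0.8660); from cell (2,4)
  next x-line at t=1.2200, next y-line at t=0.5081; Δt_x=2.0000, Δt_y=1.1547
    y: enter (2,5) at t=0.5081
    x: enter (3,5) at t=1.2200
    y: enter (3,6) at t=1.6628
    y: enter (3,7) at t=2.8175
    x: enter (4,7) at t=3.2200
    y: enter (4,8) at t=3.9722
    y: enter (4,9) at t=5.1269 ← occupied
  → r_7 = 5.1269

ranges = [1.6050, 1.4390, 2.7800, 3.6856, 4.1685, 3.7373, 5.1269]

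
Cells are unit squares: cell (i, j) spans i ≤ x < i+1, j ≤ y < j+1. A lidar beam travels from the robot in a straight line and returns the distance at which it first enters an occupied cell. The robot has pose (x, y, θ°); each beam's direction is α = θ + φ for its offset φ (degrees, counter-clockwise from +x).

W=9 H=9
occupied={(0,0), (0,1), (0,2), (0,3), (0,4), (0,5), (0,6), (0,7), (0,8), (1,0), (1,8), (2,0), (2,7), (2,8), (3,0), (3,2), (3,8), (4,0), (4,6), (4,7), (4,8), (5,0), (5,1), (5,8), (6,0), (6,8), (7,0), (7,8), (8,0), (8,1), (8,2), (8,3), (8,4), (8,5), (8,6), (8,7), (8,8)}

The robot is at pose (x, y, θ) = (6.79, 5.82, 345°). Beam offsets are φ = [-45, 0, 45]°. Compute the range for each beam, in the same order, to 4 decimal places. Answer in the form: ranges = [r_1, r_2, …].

beam 1: φ=-45°, α=300°
  direction (0.5000, -0.8660); cell (6,5); t to first gridline: x 0.4200, y 0.9469 (then +2.0000 / +1.1547)
    (7,5) via x @ 0.4200
    (7,4) via y @ 0.9469
    (7,3) via y @ 2.1016
    (8,3) via x @ 2.4200  # hit
  → r_1 = 2.4200
beam 2: φ=0°, α=345°
  direction (0.9659, -0.2588); cell (6,5); t to first gridline: x 0.2174, y 3.1682 (then +1.0353 / +3.8637)
    (7,5) via x @ 0.2174
    (8,5) via x @ 1.2527  # hit
  → r_2 = 1.2527
beam 3: φ=45°, α=30°
  direction (0.8660, 0.5000); cell (6,5); t to first gridline: x 0.2425, y 0.3600 (then +1.1547 / +2.0000)
    (7,5) via x @ 0.2425
    (7,6) via y @ 0.3600
    (8,6) via x @ 1.3972  # hit
  → r_3 = 1.3972

ranges = [2.4200, 1.2527, 1.3972]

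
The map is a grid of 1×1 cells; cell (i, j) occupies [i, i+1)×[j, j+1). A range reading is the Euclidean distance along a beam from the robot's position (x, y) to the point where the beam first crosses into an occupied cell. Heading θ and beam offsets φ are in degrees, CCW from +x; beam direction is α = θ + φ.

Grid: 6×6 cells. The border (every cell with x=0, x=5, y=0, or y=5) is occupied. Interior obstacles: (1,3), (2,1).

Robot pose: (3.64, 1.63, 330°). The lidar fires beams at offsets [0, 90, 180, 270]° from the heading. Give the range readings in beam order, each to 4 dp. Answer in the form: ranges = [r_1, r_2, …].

beam 1: φ=0°, α=330°
  d=(0.8660,-0.5000)  start (3,1)  tX=0.4157 tY=1.2600  stride 1/|dx|=1.1547 1/|dy|=2.0000
    cross x-line → (4,1), t=0.4157
    cross y-line → (4,0), t=1.2600 (wall)
  → r_1 = 1.2600
beam 2: φ=90°, α=60°
  d=(0.5000,0.8660)  start (3,1)  tX=0.7200 tY=0.4272  stride 1/|dx|=2.0000 1/|dy|=1.1547
    cross y-line → (3,2), t=0.4272
    cross x-line → (4,2), t=0.7200
    cross y-line → (4,3), t=1.5819
    cross x-line → (5,3), t=2.7200 (wall)
  → r_2 = 2.7200
beam 3: φ=180°, α=150°
  d=(-0.8660,0.5000)  start (3,1)  tX=0.7390 tY=0.7400  stride 1/|dx|=1.1547 1/|dy|=2.0000
    cross x-line → (2,1), t=0.7390 (wall)
  → r_3 = 0.7390
beam 4: φ=270°, α=240°
  d=(-0.5000,-0.8660)  start (3,1)  tX=1.2800 tY=0.7275  stride 1/|dx|=2.0000 1/|dy|=1.1547
    cross y-line → (3,0), t=0.7275 (wall)
  → r_4 = 0.7275

ranges = [1.2600, 2.7200, 0.7390, 0.7275]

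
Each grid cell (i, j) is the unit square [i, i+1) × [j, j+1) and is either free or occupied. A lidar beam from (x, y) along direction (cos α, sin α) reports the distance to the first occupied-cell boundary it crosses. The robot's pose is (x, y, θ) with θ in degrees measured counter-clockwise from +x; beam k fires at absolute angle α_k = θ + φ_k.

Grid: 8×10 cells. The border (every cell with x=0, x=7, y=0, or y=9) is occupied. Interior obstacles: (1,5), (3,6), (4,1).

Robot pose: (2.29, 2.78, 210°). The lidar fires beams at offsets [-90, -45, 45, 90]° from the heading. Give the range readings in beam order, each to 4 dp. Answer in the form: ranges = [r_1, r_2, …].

ranges = [2.5634, 1.3355, 1.8428, 2.0554]

beam 1: φ=-90°, α=120°
  d=(-0.5000,0.8660)  start (2,2)  tX=0.5800 tY=0.2540  stride 1/|dx|=2.0000 1/|dy|=1.1547
    cross y-line → (2,3), t=0.2540
    cross x-line → (1,3), t=0.5800
    cross y-line → (1,4), t=1.4087
    cross y-line → (1,5), t=2.5634 (wall)
  → r_1 = 2.5634
beam 2: φ=-45°, α=165°
  d=(-0.9659,0.2588)  start (2,2)  tX=0.3002 tY=0.8500  stride 1/|dx|=1.0353 1/|dy|=3.8637
    cross x-line → (1,2), t=0.3002
    cross y-line → (1,3), t=0.8500
    cross x-line → (0,3), t=1.3355 (wall)
  → r_2 = 1.3355
beam 3: φ=45°, α=255°
  d=(-0.2588,-0.9659)  start (2,2)  tX=1.1205 tY=0.8075  stride 1/|dx|=3.8637 1/|dy|=1.0353
    cross y-line → (2,1), t=0.8075
    cross x-line → (1,1), t=1.1205
    cross y-line → (1,0), t=1.8428 (wall)
  → r_3 = 1.8428
beam 4: φ=90°, α=300°
  d=(0.5000,-0.8660)  start (2,2)  tX=1.4200 tY=0.9007  stride 1/|dx|=2.0000 1/|dy|=1.1547
    cross y-line → (2,1), t=0.9007
    cross x-line → (3,1), t=1.4200
    cross y-line → (3,0), t=2.0554 (wall)
  → r_4 = 2.0554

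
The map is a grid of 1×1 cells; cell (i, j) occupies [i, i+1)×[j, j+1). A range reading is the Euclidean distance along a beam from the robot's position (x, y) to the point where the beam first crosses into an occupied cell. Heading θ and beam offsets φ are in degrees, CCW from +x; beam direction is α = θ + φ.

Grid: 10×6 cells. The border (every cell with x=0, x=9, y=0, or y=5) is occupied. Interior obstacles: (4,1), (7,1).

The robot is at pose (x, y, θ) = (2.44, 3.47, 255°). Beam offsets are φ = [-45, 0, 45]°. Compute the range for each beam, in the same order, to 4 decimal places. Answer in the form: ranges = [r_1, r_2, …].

ranges = [1.6628, 2.5571, 2.8521]

beam 1: φ=-45°, α=210°
  dir = (cos 210°, sin 210°) = (-0.8660, -0.5000); from cell (2,3)
  next x-line at t=0.5081, next y-line at t=0.9400; Δt_x=1.1547, Δt_y=2.0000
    x: enter (1,3) at t=0.5081
    y: enter (1,2) at t=0.9400
    x: enter (0,2) at t=1.6628 ← occupied
  → r_1 = 1.6628
beam 2: φ=0°, α=255°
  dir = (cos 255°, sin 255°) = (-0.2588, -0.9659); from cell (2,3)
  next x-line at t=1.7000, next y-line at t=0.4866; Δt_x=3.8637, Δt_y=1.0353
    y: enter (2,2) at t=0.4866
    y: enter (2,1) at t=1.5219
    x: enter (1,1) at t=1.7000
    y: enter (1,0) at t=2.5571 ← occupied
  → r_2 = 2.5571
beam 3: φ=45°, α=300°
  dir = (cos 300°, sin 300°) = (0.5000, -0.8660); from cell (2,3)
  next x-line at t=1.1200, next y-line at t=0.5427; Δt_x=2.0000, Δt_y=1.1547
    y: enter (2,2) at t=0.5427
    x: enter (3,2) at t=1.1200
    y: enter (3,1) at t=1.6974
    y: enter (3,0) at t=2.8521 ← occupied
  → r_3 = 2.8521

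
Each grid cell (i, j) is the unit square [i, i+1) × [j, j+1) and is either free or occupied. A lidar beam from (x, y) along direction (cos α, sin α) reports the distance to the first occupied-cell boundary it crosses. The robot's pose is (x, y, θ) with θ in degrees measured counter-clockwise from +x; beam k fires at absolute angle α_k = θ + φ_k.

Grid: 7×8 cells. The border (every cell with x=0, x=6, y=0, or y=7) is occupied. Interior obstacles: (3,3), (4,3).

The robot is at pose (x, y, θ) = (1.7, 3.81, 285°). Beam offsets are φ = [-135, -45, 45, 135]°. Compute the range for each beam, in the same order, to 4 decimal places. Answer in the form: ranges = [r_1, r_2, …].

beam 1: φ=-135°, α=150°
  direction (-0.8660, 0.5000); cell (1,3); t to first gridline: x 0.8083, y 0.3800 (then +1.1547 / +2.0000)
    (1,4) via y @ 0.3800
    (0,4) via x @ 0.8083  # hit
  → r_1 = 0.8083
beam 2: φ=-45°, α=240°
  direction (-0.5000, -0.8660); cell (1,3); t to first gridline: x 1.4000, y 0.9353 (then +2.0000 / +1.1547)
    (1,2) via y @ 0.9353
    (0,2) via x @ 1.4000  # hit
  → r_2 = 1.4000
beam 3: φ=45°, α=330°
  direction (0.8660, -0.5000); cell (1,3); t to first gridline: x 0.3464, y 1.6200 (then +1.1547 / +2.0000)
    (2,3) via x @ 0.3464
    (3,3) via x @ 1.5011  # hit
  → r_3 = 1.5011
beam 4: φ=135°, α=60°
  direction (0.5000, 0.8660); cell (1,3); t to first gridline: x 0.6000, y 0.2194 (then +2.0000 / +1.1547)
    (1,4) via y @ 0.2194
    (2,4) via x @ 0.6000
    (2,5) via y @ 1.3741
    (2,6) via y @ 2.5288
    (3,6) via x @ 2.6000
    (3,7) via y @ 3.6835  # hit
  → r_4 = 3.6835

ranges = [0.8083, 1.4000, 1.5011, 3.6835]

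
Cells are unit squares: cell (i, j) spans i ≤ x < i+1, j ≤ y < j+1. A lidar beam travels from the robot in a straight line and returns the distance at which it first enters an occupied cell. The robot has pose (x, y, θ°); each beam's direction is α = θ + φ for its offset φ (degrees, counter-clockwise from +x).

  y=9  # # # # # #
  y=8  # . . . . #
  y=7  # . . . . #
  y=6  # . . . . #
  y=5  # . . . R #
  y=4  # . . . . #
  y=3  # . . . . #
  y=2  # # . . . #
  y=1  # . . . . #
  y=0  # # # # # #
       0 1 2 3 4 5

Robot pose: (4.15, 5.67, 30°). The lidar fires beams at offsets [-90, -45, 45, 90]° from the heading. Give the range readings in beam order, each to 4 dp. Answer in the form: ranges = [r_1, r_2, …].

beam 1: φ=-90°, α=300°
  direction (0.5000, -0.8660); cell (4,5); t to first gridline: x 1.7000, y 0.7736 (then +2.0000 / +1.1547)
    (4,4) via y @ 0.7736
    (5,4) via x @ 1.7000  # hit
  → r_1 = 1.7000
beam 2: φ=-45°, α=345°
  direction (0.9659, -0.2588); cell (4,5); t to first gridline: x 0.8800, y 2.5887 (then +1.0353 / +3.8637)
    (5,5) via x @ 0.8800  # hit
  → r_2 = 0.8800
beam 3: φ=45°, α=75°
  direction (0.2588, 0.9659); cell (4,5); t to first gridline: x 3.2841, y 0.3416 (then +3.8637 / +1.0353)
    (4,6) via y @ 0.3416
    (4,7) via y @ 1.3769
    (4,8) via y @ 2.4122
    (5,8) via x @ 3.2841  # hit
  → r_3 = 3.2841
beam 4: φ=90°, α=120°
  direction (-0.5000, 0.8660); cell (4,5); t to first gridline: x 0.3000, y 0.3811 (then +2.0000 / +1.1547)
    (3,5) via x @ 0.3000
    (3,6) via y @ 0.3811
    (3,7) via y @ 1.5358
    (2,7) via x @ 2.3000
    (2,8) via y @ 2.6905
    (2,9) via y @ 3.8452  # hit
  → r_4 = 3.8452

ranges = [1.7000, 0.8800, 3.2841, 3.8452]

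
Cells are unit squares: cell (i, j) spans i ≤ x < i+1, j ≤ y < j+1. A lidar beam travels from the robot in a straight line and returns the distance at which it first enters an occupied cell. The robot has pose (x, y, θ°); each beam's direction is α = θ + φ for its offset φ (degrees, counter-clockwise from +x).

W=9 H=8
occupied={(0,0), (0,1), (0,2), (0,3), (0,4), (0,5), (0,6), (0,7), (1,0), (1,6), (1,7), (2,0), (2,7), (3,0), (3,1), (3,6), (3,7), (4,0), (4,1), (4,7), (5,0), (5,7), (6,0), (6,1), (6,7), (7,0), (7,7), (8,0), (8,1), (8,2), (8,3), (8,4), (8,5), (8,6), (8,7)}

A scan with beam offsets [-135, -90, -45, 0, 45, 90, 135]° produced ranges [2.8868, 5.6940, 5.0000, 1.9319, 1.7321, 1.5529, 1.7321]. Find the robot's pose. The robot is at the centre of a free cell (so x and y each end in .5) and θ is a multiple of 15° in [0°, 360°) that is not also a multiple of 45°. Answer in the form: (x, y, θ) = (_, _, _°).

Enumerate (i+0.5, j+0.5, θ) over the 37 free cells and 16 admissible headings. For each, cast all 7 beams and compare to the given ranges.
  (7.5, 4.5, 210°): beam 1 = 1.9319 ≠ 2.8868 ✗
  (2.5, 6.5, 150°): beam 1 = 0.5176 ≠ 2.8868 ✗
  (5.5, 1.5, 75°): beam 1 = 0.5774 ≠ 2.8868 ✗
  (2.5, 3.5, 240°): beam 1 = 2.5882 ≠ 2.8868 ✗
  …
  (2.5, 4.5, 75°): r_1=2.8868, r_2=5.6940, r_3=5.0000, r_4=1.9319, r_5=1.7321, r_6=1.5529, r_7=1.7321 — all match ✓
No second candidate reproduces the full scan.

(x, y, θ) = (2.5, 4.5, 75°)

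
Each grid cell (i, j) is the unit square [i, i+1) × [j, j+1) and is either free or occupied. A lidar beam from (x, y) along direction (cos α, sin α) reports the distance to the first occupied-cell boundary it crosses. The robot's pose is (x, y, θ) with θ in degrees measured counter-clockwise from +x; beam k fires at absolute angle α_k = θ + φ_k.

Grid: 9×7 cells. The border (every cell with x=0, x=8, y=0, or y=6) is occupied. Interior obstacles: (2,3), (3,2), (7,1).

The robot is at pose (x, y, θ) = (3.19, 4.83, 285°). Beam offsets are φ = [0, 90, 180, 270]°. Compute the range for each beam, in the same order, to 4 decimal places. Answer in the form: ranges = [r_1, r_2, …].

ranges = [1.8946, 4.5205, 1.2113, 2.2673]

beam 1: φ=0°, α=285°
  dir = (cos 285°, sin 285°) = (0.2588, -0.9659); from cell (3,4)
  next x-line at t=3.1296, next y-line at t=0.8593; Δt_x=3.8637, Δt_y=1.0353
    y: enter (3,3) at t=0.8593
    y: enter (3,2) at t=1.8946 ← occupied
  → r_1 = 1.8946
beam 2: φ=90°, α=15°
  dir = (cos 15°, sin 15°) = (0.9659, 0.2588); from cell (3,4)
  next x-line at t=0.8386, next y-line at t=0.6568; Δt_x=1.0353, Δt_y=3.8637
    y: enter (3,5) at t=0.6568
    x: enter (4,5) at t=0.8386
    x: enter (5,5) at t=1.8738
    x: enter (6,5) at t=2.9091
    x: enter (7,5) at t=3.9444
    y: enter (7,6) at t=4.5205 ← occupied
  → r_2 = 4.5205
beam 3: φ=180°, α=105°
  dir = (cos 105°, sin 105°) = (-0.2588, 0.9659); from cell (3,4)
  next x-line at t=0.7341, next y-line at t=0.1760; Δt_x=3.8637, Δt_y=1.0353
    y: enter (3,5) at t=0.1760
    x: enter (2,5) at t=0.7341
    y: enter (2,6) at t=1.2113 ← occupied
  → r_3 = 1.2113
beam 4: φ=270°, α=195°
  dir = (cos 195°, sin 195°) = (-0.9659, -0.2588); from cell (3,4)
  next x-line at t=0.1967, next y-line at t=3.2069; Δt_x=1.0353, Δt_y=3.8637
    x: enter (2,4) at t=0.1967
    x: enter (1,4) at t=1.2320
    x: enter (0,4) at t=2.2673 ← occupied
  → r_4 = 2.2673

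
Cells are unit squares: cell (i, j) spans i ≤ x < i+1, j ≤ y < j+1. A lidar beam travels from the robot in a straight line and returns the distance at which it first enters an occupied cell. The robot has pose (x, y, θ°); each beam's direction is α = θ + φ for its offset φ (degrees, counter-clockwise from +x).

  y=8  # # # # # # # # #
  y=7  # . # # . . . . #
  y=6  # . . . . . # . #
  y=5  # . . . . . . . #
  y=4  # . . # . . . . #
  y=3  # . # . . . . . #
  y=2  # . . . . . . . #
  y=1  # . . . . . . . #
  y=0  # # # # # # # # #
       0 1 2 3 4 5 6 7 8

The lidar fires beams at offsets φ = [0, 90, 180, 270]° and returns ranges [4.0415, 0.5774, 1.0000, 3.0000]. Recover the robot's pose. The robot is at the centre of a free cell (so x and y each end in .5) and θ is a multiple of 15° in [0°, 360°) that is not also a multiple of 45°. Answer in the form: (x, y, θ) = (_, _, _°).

The pose lattice has 44·16 = 704 candidates. Test each by forward raycasting.
  (7.5, 6.5, 240°): beam 1 = 6.3509 ≠ 4.0415 ✗
  (7.5, 5.5, 300°): beam 1 = 1.0000 ≠ 4.0415 ✗
  (6.5, 1.5, 105°): beam 1 = 6.7293 ≠ 4.0415 ✗
  …
  (6.5, 1.5, 150°): r_1=4.0415, r_2=0.5774, r_3=1.0000, r_4=3.0000 — all match ✓
Unique over the lattice → pose = (6.5, 1.5, 150°).

(x, y, θ) = (6.5, 1.5, 150°)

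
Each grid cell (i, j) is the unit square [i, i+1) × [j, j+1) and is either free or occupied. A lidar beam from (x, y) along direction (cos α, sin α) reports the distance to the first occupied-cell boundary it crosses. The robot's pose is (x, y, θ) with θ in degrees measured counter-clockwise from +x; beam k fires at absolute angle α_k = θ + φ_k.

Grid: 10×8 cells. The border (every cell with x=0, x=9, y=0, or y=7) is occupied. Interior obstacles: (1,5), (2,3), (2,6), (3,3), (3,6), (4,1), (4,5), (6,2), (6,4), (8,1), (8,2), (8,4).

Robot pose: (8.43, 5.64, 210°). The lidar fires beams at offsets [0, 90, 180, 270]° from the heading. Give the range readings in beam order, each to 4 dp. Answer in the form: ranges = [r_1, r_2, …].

beam 1: φ=0°, α=210°
  cosα=-0.8660 sinα=-0.5000 | (8,5) | tMaxX 0.4965 tMaxY 1.2800 | tΔX 1.1547 tΔY 2.0000
    t=0.4965 [x] (7,5)
    t=1.2800 [y] (7,4)
    t=1.6512 [x] (6,4) — stop
  → r_1 = 1.6512
beam 2: φ=90°, α=300°
  cosα=0.5000 sinα=-0.8660 | (8,5) | tMaxX 1.1400 tMaxY 0.7390 | tΔX 2.0000 tΔY 1.1547
    t=0.7390 [y] (8,4) — stop
  → r_2 = 0.7390
beam 3: φ=180°, α=30°
  cosα=0.8660 sinα=0.5000 | (8,5) | tMaxX 0.6582 tMaxY 0.7200 | tΔX 1.1547 tΔY 2.0000
    t=0.6582 [x] (9,5) — stop
  → r_3 = 0.6582
beam 4: φ=270°, α=120°
  cosα=-0.5000 sinα=0.8660 | (8,5) | tMaxX 0.8600 tMaxY 0.4157 | tΔX 2.0000 tΔY 1.1547
    t=0.4157 [y] (8,6)
    t=0.8600 [x] (7,6)
    t=1.5704 [y] (7,7) — stop
  → r_4 = 1.5704

ranges = [1.6512, 0.7390, 0.6582, 1.5704]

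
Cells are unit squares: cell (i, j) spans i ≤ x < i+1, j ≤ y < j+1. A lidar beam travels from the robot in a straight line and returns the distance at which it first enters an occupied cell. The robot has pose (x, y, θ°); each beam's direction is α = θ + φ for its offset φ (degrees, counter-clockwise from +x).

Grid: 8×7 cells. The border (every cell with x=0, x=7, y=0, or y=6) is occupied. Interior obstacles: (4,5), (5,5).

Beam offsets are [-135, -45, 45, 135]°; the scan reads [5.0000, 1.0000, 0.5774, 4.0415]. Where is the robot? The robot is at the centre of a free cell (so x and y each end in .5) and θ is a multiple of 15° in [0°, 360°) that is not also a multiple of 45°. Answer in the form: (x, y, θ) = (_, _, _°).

(x, y, θ) = (3.5, 1.5, 255°)

Candidates: 28 free-cell centres × 16 headings = 448 poses. Raycast each; keep the one whose scan matches to 4 dp.
  (1.5, 2.5, 300°): beam 1 = 0.5176 ≠ 5.0000 ✗
  (5.5, 1.5, 300°): beam 1 = 4.6587 ≠ 5.0000 ✗
  (3.5, 2.5, 285°): beam 1 = 2.8868 ≠ 5.0000 ✗
  …
  (3.5, 1.5, 255°): r_1=5.0000, r_2=1.0000, r_3=0.5774, r_4=4.0415 — all match ✓
Unique over the lattice → pose = (3.5, 1.5, 255°).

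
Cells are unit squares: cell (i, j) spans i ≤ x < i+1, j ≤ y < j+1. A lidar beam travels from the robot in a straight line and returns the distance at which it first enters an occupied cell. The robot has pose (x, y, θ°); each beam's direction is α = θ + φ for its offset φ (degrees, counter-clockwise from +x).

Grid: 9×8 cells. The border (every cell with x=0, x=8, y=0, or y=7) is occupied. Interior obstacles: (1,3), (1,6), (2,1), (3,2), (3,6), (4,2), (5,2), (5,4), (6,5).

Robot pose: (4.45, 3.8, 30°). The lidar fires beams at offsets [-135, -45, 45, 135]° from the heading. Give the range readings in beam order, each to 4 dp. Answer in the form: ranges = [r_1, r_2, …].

ranges = [0.8282, 3.6752, 3.3129, 3.5717]

beam 1: φ=-135°, α=255°
  dir = (cos 255°, sin 255°) = (-0.2588, -0.9659); from cell (4,3)
  next x-line at t=1.7387, next y-line at t=0.8282; Δt_x=3.8637, Δt_y=1.0353
    y: enter (4,2) at t=0.8282 ← occupied
  → r_1 = 0.8282
beam 2: φ=-45°, α=345°
  dir = (cos 345°, sin 345°) = (0.9659, -0.2588); from cell (4,3)
  next x-line at t=0.5694, next y-line at t=3.0910; Δt_x=1.0353, Δt_y=3.8637
    x: enter (5,3) at t=0.5694
    x: enter (6,3) at t=1.6047
    x: enter (7,3) at t=2.6400
    y: enter (7,2) at t=3.0910
    x: enter (8,2) at t=3.6752 ← occupied
  → r_2 = 3.6752
beam 3: φ=45°, α=75°
  dir = (cos 75°, sin 75°) = (0.2588, 0.9659); from cell (4,3)
  next x-line at t=2.1250, next y-line at t=0.2071; Δt_x=3.8637, Δt_y=1.0353
    y: enter (4,4) at t=0.2071
    y: enter (4,5) at t=1.2423
    x: enter (5,5) at t=2.1250
    y: enter (5,6) at t=2.2776
    y: enter (5,7) at t=3.3129 ← occupied
  → r_3 = 3.3129
beam 4: φ=135°, α=165°
  dir = (cos 165°, sin 165°) = (-0.9659, 0.2588); from cell (4,3)
  next x-line at t=0.4659, next y-line at t=0.7727; Δt_x=1.0353, Δt_y=3.8637
    x: enter (3,3) at t=0.4659
    y: enter (3,4) at t=0.7727
    x: enter (2,4) at t=1.5012
    x: enter (1,4) at t=2.5364
    x: enter (0,4) at t=3.5717 ← occupied
  → r_4 = 3.5717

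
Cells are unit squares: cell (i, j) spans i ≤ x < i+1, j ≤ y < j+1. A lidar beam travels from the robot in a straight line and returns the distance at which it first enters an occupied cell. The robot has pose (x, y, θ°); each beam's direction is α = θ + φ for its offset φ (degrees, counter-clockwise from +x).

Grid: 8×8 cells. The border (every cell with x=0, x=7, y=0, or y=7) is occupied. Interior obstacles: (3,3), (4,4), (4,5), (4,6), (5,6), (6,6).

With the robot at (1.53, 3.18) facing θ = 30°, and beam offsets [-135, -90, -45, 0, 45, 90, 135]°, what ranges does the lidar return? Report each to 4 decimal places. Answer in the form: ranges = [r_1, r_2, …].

ranges = [2.0478, 2.5172, 5.6630, 2.8521, 3.9548, 1.0600, 0.5487]

beam 1: φ=-135°, α=255°
  d=(-0.2588,-0.9659)  start (1,3)  tX=2.0478 tY=0.1863  stride 1/|dx|=3.8637 1/|dy|=1.0353
    cross y-line → (1,2), t=0.1863
    cross y-line → (1,1), t=1.2216
    cross x-line → (0,1), t=2.0478 (wall)
  → r_1 = 2.0478
beam 2: φ=-90°, α=300°
  d=(0.5000,-0.8660)  start (1,3)  tX=0.9400 tY=0.2078  stride 1/|dx|=2.0000 1/|dy|=1.1547
    cross y-line → (1,2), t=0.2078
    cross x-line → (2,2), t=0.9400
    cross y-line → (2,1), t=1.3625
    cross y-line → (2,0), t=2.5172 (wall)
  → r_2 = 2.5172
beam 3: φ=-45°, α=345°
  d=(0.9659,-0.2588)  start (1,3)  tX=0.4866 tY=0.6955  stride 1/|dx|=1.0353 1/|dy|=3.8637
    cross x-line → (2,3), t=0.4866
    cross y-line → (2,2), t=0.6955
    cross x-line → (3,2), t=1.5219
    cross x-line → (4,2), t=2.5571
    cross x-line → (5,2), t=3.5924
    cross y-line → (5,1), t=4.5592
    cross x-line → (6,1), t=4.6277
    cross x-line → (7,1), t=5.6630 (wall)
  → r_3 = 5.6630
beam 4: φ=0°, α=30°
  d=(0.8660,0.5000)  start (1,3)  tX=0.5427 tY=1.6400  stride 1/|dx|=1.1547 1/|dy|=2.0000
    cross x-line → (2,3), t=0.5427
    cross y-line → (2,4), t=1.6400
    cross x-line → (3,4), t=1.6974
    cross x-line → (4,4), t=2.8521 (wall)
  → r_4 = 2.8521
beam 5: φ=45°, α=75°
  d=(0.2588,0.9659)  start (1,3)  tX=1.8159 tY=0.8489  stride 1/|dx|=3.8637 1/|dy|=1.0353
    cross y-line → (1,4), t=0.8489
    cross x-line → (2,4), t=1.8159
    cross y-line → (2,5), t=1.8842
    cross y-line → (2,6), t=2.9195
    cross y-line → (2,7), t=3.9548 (wall)
  → r_5 = 3.9548
beam 6: φ=90°, α=120°
  d=(-0.5000,0.8660)  start (1,3)  tX=1.0600 tY=0.9469  stride 1/|dx|=2.0000 1/|dy|=1.1547
    cross y-line → (1,4), t=0.9469
    cross x-line → (0,4), t=1.0600 (wall)
  → r_6 = 1.0600
beam 7: φ=135°, α=165°
  d=(-0.9659,0.2588)  start (1,3)  tX=0.5487 tY=3.1682  stride 1/|dx|=1.0353 1/|dy|=3.8637
    cross x-line → (0,3), t=0.5487 (wall)
  → r_7 = 0.5487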